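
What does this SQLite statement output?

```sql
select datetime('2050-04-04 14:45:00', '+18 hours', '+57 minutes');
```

2050-04-05 09:42:00

+18 hours from 2050-04-04 14:45:00 is 2050-04-05 08:45:00 (crosses midnight).
+57 minutes from 2050-04-05 08:45:00 is 2050-04-05 09:42:00.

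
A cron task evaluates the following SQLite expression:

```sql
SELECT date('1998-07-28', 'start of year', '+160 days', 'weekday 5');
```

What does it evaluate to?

1998-06-12

`start of year` rewinds 1998-07-28 to 1998-01-01.
Applying '+160 days' to 1998-01-01: counting 160 days forward gives 1998-06-10.
`weekday 5` advances to the next Friday; 1998-06-10 is a Wednesday, so it moves forward to 1998-06-12.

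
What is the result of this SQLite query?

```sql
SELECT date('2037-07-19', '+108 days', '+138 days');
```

2038-03-22

Applying '+108 days' to 2037-07-19: counting 108 days forward gives 2037-11-04.
Applying '+138 days' to 2037-11-04: counting 138 days forward gives 2038-03-22.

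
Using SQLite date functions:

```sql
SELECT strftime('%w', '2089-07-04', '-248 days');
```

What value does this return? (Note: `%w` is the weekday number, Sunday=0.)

5

First apply '-248 days': 2089-07-04 → 2088-10-29.
2088-10-29 is a Friday; with Sunday=0 that is 5.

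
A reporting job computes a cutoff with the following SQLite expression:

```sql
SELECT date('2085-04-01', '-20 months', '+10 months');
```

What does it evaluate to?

Adding -20 months to 2085-04-01 gives 2083-08-01.
Adding +10 months to 2083-08-01 gives 2084-06-01.

2084-06-01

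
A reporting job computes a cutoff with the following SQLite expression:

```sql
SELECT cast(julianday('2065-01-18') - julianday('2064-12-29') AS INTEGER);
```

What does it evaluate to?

2 days remain in December 2064 after the 29th (31 − 29).
Then 18 days into January 2065.
Total: 2 + 18 = 20.

20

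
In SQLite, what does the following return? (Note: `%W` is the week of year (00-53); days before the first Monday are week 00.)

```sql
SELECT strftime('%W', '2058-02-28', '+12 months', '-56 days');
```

First apply '+12 months', '-56 days': 2058-02-28 → 2059-01-03.
2059-01-03 is a Friday. SQLite's %W counts Mondays since the year started; the result is 00.

00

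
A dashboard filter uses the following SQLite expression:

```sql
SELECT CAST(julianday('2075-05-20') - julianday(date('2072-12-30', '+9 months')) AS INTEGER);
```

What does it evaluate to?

597

Adding +9 months to 2072-12-30 gives 2073-09-30.
0 days remain in September 2073 after the 30th (30 − 30).
Full months from October 2073 through April 2075 contribute their day counts.
Then 20 days into May 2075.
Total: 0 + 31 + 30 + 31 + 31 + 28 + 31 + 30 + 31 + 30 + 31 + 31 + 30 + 31 + 30 + 31 + 31 + 28 + 31 + 30 + 20 = 597.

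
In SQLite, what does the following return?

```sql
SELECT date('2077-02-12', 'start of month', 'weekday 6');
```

2077-02-06

`start of month` rewinds 2077-02-12 to 2077-02-01.
`weekday 6` advances to the next Saturday; 2077-02-01 is a Monday, so it moves forward to 2077-02-06.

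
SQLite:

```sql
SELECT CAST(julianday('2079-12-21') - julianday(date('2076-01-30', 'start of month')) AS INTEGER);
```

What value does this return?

`start of month` rewinds 2076-01-30 to 2076-01-01.
30 days remain in January 2076 after the 1st (31 − 1).
Full months from February 2076 through November 2079 contribute their day counts.
Then 21 days into December 2079.
Total: 30 + 29 + 31 + 30 + 31 + 30 + 31 + 31 + 30 + 31 + 30 + 31 + 31 + 28 + 31 + 30 + 31 + 30 + 31 + 31 + 30 + 31 + 30 + 31 + 31 + 28 + 31 + 30 + 31 + 30 + 31 + 31 + 30 + 31 + 30 + 31 + 31 + 28 + 31 + 30 + 31 + 30 + 31 + 31 + 30 + 31 + 30 + 21 = 1450.

1450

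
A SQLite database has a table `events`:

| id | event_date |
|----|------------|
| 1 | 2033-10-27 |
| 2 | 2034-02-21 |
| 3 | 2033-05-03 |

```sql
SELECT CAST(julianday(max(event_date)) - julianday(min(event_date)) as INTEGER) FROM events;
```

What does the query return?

294

MIN = 2033-05-03, MAX = 2034-02-21.
28 days remain in May 2033 after the 3rd (31 − 3).
Full months from June 2033 through January 2034 contribute their day counts.
Then 21 days into February 2034.
Total: 28 + 30 + 31 + 31 + 30 + 31 + 30 + 31 + 31 + 21 = 294.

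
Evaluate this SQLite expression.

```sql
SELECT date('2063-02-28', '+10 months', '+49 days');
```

Adding +10 months to 2063-02-28 gives 2063-12-28.
Applying '+49 days' to 2063-12-28: counting 49 days forward gives 2064-02-15.

2064-02-15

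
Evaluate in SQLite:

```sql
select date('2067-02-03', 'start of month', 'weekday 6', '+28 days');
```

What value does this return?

2067-03-05

`start of month` rewinds 2067-02-03 to 2067-02-01.
`weekday 6` advances to the next Saturday; 2067-02-01 is a Tuesday, so it moves forward to 2067-02-05.
February 2067 has 28 days; 23 remain after the 5th, so 24 days reach 2067-03-01.
Advancing 4 more days within March lands on 2067-03-05.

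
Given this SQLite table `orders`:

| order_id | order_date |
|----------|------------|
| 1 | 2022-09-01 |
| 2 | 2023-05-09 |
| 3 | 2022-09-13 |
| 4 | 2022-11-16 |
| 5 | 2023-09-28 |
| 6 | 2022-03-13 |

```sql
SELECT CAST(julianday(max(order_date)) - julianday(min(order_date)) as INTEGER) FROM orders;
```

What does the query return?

564

MIN = 2022-03-13, MAX = 2023-09-28.
18 days remain in March 2022 after the 13th (31 − 13).
Full months from April 2022 through August 2023 contribute their day counts.
Then 28 days into September 2023.
Total: 18 + 30 + 31 + 30 + 31 + 31 + 30 + 31 + 30 + 31 + 31 + 28 + 31 + 30 + 31 + 30 + 31 + 31 + 28 = 564.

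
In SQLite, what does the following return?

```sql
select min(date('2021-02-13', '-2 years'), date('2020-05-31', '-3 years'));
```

date('2021-02-13', '-2 years') → 2019-02-13.
date('2020-05-31', '-3 years') → 2017-05-31.
Earlier of the two is 2017-05-31.

2017-05-31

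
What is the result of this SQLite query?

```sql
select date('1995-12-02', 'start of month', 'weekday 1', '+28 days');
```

`start of month` rewinds 1995-12-02 to 1995-12-01.
`weekday 1` advances to the next Monday; 1995-12-01 is a Friday, so it moves forward to 1995-12-04.
December 1995 has 31 days; 27 remain after the 4th, so 28 days reach 1996-01-01.

1996-01-01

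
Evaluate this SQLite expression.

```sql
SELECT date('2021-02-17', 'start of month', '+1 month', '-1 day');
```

`start of month` rewinds 2021-02-17 to 2021-02-01.
Adding +1 month to 2021-02-01 gives 2021-03-01.
Going back 1 day from 2021-03-01 reaches 2021-02-28 (last day of February, 28 days).

2021-02-28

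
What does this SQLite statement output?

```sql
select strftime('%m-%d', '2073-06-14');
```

`%m-%d` extracts the month-day: 06-14.

06-14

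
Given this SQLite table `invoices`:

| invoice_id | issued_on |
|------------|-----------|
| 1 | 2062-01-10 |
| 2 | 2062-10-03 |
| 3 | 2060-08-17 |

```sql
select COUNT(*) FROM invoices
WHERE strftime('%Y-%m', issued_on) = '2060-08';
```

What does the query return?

1

Rows with year-month 2060-08: 2060-08-17 → 1.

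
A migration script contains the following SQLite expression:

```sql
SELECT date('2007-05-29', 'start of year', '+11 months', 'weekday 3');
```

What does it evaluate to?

`start of year` rewinds 2007-05-29 to 2007-01-01.
Adding +11 months to 2007-01-01 gives 2007-12-01.
`weekday 3` advances to the next Wednesday; 2007-12-01 is a Saturday, so it moves forward to 2007-12-05.

2007-12-05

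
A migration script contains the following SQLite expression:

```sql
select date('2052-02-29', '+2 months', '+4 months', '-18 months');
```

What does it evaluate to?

Adding +2 months to 2052-02-29 gives 2052-04-29.
Adding +4 months to 2052-04-29 gives 2052-08-29.
Adding -18 months to 2052-08-29 targets 2051-02-29. February 2051 has only 28 days, so SQLite normalizes the 1-day overflow forward to 2051-03-01.

2051-03-01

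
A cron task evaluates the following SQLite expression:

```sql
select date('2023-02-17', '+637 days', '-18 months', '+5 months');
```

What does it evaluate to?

2023-10-15

Applying '+637 days' to 2023-02-17: counting 637 days forward gives 2024-11-15.
Adding -18 months to 2024-11-15 gives 2023-05-15.
Adding +5 months to 2023-05-15 gives 2023-10-15.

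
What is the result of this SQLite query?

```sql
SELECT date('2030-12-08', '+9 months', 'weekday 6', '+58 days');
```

Adding +9 months to 2030-12-08 gives 2031-09-08.
`weekday 6` advances to the next Saturday; 2031-09-08 is a Monday, so it moves forward to 2031-09-13.
Applying '+58 days' to 2031-09-13: counting 58 days forward gives 2031-11-10.

2031-11-10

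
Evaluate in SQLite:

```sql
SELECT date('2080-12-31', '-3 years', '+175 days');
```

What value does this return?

2078-06-24

Adding -3 years to 2080-12-31 gives 2077-12-31.
Applying '+175 days' to 2077-12-31: counting 175 days forward gives 2078-06-24.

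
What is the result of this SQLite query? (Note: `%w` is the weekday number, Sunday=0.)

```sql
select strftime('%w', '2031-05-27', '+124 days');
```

0

First apply '+124 days': 2031-05-27 → 2031-09-28.
2031-09-28 is a Sunday; with Sunday=0 that is 0.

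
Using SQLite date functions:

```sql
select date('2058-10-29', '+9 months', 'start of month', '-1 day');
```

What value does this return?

Adding +9 months to 2058-10-29 gives 2059-07-29.
`start of month` rewinds 2059-07-29 to 2059-07-01.
Going back 1 day from 2059-07-01 reaches 2059-06-30 (last day of June, 30 days).

2059-06-30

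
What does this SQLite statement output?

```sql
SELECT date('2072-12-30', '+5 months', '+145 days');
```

2073-10-22

Adding +5 months to 2072-12-30 gives 2073-05-30.
Applying '+145 days' to 2073-05-30: counting 145 days forward gives 2073-10-22.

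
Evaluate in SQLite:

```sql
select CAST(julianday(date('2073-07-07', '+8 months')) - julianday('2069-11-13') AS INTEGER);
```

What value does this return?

Adding +8 months to 2073-07-07 gives 2074-03-07.
17 days remain in November 2069 after the 13th (30 − 13).
Full months from December 2069 through February 2074 contribute their day counts.
Then 7 days into March 2074.
Total: 17 + 31 + 31 + 28 + 31 + 30 + 31 + 30 + 31 + 31 + 30 + 31 + 30 + 31 + 31 + 28 + 31 + 30 + 31 + 30 + 31 + 31 + 30 + 31 + 30 + 31 + 31 + 29 + 31 + 30 + 31 + 30 + 31 + 31 + 30 + 31 + 30 + 31 + 31 + 28 + 31 + 30 + 31 + 30 + 31 + 31 + 30 + 31 + 30 + 31 + 31 + 28 + 7 = 1575.

1575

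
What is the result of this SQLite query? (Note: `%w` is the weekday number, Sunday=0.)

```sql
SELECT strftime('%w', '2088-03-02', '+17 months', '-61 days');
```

4

First apply '+17 months', '-61 days': 2088-03-02 → 2089-06-02.
2089-06-02 is a Thursday; with Sunday=0 that is 4.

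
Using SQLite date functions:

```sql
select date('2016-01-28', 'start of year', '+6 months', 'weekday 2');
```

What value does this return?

2016-07-05

`start of year` rewinds 2016-01-28 to 2016-01-01.
Adding +6 months to 2016-01-01 gives 2016-07-01.
`weekday 2` advances to the next Tuesday; 2016-07-01 is a Friday, so it moves forward to 2016-07-05.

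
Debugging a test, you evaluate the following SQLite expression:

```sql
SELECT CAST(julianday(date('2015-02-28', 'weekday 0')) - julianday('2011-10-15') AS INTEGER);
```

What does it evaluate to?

`weekday 0` advances to the next Sunday; 2015-02-28 is a Saturday, so it moves forward to 2015-03-01.
16 days remain in October 2011 after the 15th (31 − 15).
Full months from November 2011 through February 2015 contribute their day counts.
Then 1 day into March 2015.
Total: 16 + 30 + 31 + 31 + 29 + 31 + 30 + 31 + 30 + 31 + 31 + 30 + 31 + 30 + 31 + 31 + 28 + 31 + 30 + 31 + 30 + 31 + 31 + 30 + 31 + 30 + 31 + 31 + 28 + 31 + 30 + 31 + 30 + 31 + 31 + 30 + 31 + 30 + 31 + 31 + 28 + 1 = 1233.

1233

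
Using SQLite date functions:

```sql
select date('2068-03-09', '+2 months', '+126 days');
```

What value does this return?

2068-09-12

Adding +2 months to 2068-03-09 gives 2068-05-09.
Applying '+126 days' to 2068-05-09: counting 126 days forward gives 2068-09-12.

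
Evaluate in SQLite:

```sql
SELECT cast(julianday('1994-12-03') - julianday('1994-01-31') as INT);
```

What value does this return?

0 days remain in January 1994 after the 31st (31 − 31).
Full months from February 1994 through November 1994 contribute their day counts.
Then 3 days into December 1994.
Total: 0 + 28 + 31 + 30 + 31 + 30 + 31 + 31 + 30 + 31 + 30 + 3 = 306.

306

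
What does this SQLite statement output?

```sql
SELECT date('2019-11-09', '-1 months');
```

Adding -1 month to 2019-11-09 gives 2019-10-09.

2019-10-09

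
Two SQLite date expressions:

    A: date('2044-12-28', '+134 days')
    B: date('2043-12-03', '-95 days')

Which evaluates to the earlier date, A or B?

A = 2045-05-11.
B = 2043-08-30.
B is earlier.

B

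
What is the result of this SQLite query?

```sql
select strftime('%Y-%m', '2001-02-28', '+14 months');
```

2002-04

First apply '+14 months': 2001-02-28 → 2002-04-28.
`%Y-%m` extracts the year-month: 2002-04.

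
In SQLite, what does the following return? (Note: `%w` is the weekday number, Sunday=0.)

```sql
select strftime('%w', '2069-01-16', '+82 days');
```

1

First apply '+82 days': 2069-01-16 → 2069-04-08.
2069-04-08 is a Monday; with Sunday=0 that is 1.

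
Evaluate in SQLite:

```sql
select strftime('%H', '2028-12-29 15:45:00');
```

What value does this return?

`%H` extracts the 2-digit hour (00-23): 15.

15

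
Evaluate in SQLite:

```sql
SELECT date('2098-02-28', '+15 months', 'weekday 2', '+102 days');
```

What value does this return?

Adding +15 months to 2098-02-28 gives 2099-05-28.
`weekday 2` advances to the next Tuesday; 2099-05-28 is a Thursday, so it moves forward to 2099-06-02.
Applying '+102 days' to 2099-06-02: counting 102 days forward gives 2099-09-12.

2099-09-12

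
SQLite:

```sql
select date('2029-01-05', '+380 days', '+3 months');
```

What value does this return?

2030-04-20

Applying '+380 days' to 2029-01-05: counting 380 days forward gives 2030-01-20.
Adding +3 months to 2030-01-20 gives 2030-04-20.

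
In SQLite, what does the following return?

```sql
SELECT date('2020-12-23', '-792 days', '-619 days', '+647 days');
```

2018-11-20

Applying '-792 days' to 2020-12-23: counting 792 days back gives 2018-10-23.
Applying '-619 days' to 2018-10-23: counting 619 days back gives 2017-02-11.
Applying '+647 days' to 2017-02-11: counting 647 days forward gives 2018-11-20.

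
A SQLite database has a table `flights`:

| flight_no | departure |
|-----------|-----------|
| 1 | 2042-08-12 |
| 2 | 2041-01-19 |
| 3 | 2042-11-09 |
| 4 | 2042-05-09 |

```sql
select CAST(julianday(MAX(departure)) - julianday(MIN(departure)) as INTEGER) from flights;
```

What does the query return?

MIN = 2041-01-19, MAX = 2042-11-09.
12 days remain in January 2041 after the 19th (31 − 19).
Full months from February 2041 through October 2042 contribute their day counts.
Then 9 days into November 2042.
Total: 12 + 28 + 31 + 30 + 31 + 30 + 31 + 31 + 30 + 31 + 30 + 31 + 31 + 28 + 31 + 30 + 31 + 30 + 31 + 31 + 30 + 31 + 9 = 659.

659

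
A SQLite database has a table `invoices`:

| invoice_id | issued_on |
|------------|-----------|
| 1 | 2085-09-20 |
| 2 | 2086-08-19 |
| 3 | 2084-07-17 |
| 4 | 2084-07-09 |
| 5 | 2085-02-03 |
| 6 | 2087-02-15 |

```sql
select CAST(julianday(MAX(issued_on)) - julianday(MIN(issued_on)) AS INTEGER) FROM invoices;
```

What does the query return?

951

MIN = 2084-07-09, MAX = 2087-02-15.
22 days remain in July 2084 after the 9th (31 − 9).
Full months from August 2084 through January 2087 contribute their day counts.
Then 15 days into February 2087.
Total: 22 + 31 + 30 + 31 + 30 + 31 + 31 + 28 + 31 + 30 + 31 + 30 + 31 + 31 + 30 + 31 + 30 + 31 + 31 + 28 + 31 + 30 + 31 + 30 + 31 + 31 + 30 + 31 + 30 + 31 + 31 + 15 = 951.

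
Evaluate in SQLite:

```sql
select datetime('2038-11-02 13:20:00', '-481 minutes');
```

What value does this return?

481 minutes = 8h 1m; -481 minutes from 2038-11-02 13:20:00 is 2038-11-02 05:19:00.

2038-11-02 05:19:00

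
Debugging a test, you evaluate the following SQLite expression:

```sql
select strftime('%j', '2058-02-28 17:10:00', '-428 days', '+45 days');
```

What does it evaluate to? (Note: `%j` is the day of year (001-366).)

041

First apply '-428 days', '+45 days': 2058-02-28 17:10:00 → 2057-02-10 17:10:00.
Day-of-year for 2057-02-10: days since 2057-01-01 inclusive = 41, zero-padded to 041.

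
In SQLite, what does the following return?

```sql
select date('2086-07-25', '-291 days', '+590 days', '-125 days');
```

Applying '-291 days' to 2086-07-25: counting 291 days back gives 2085-10-07.
Applying '+590 days' to 2085-10-07: counting 590 days forward gives 2087-05-20.
Applying '-125 days' to 2087-05-20: counting 125 days back gives 2087-01-15.

2087-01-15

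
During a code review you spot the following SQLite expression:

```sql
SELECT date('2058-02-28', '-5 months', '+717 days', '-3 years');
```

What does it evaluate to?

Adding -5 months to 2058-02-28 gives 2057-09-28.
Applying '+717 days' to 2057-09-28: counting 717 days forward gives 2059-09-15.
Adding -3 years to 2059-09-15 gives 2056-09-15.

2056-09-15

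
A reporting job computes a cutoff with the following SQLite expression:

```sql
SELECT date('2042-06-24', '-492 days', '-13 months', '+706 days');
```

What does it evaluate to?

2041-12-23

Applying '-492 days' to 2042-06-24: counting 492 days back gives 2041-02-17.
Adding -13 months to 2041-02-17 gives 2040-01-17.
Applying '+706 days' to 2040-01-17: counting 706 days forward gives 2041-12-23.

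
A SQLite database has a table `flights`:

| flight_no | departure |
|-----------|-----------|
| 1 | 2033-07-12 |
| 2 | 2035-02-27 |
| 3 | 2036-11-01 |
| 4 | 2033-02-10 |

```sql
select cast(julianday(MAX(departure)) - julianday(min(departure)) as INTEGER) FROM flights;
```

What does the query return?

1360

MIN = 2033-02-10, MAX = 2036-11-01.
18 days remain in February 2033 after the 10th (28 − 10).
Full months from March 2033 through October 2036 contribute their day counts.
Then 1 day into November 2036.
Total: 18 + 31 + 30 + 31 + 30 + 31 + 31 + 30 + 31 + 30 + 31 + 31 + 28 + 31 + 30 + 31 + 30 + 31 + 31 + 30 + 31 + 30 + 31 + 31 + 28 + 31 + 30 + 31 + 30 + 31 + 31 + 30 + 31 + 30 + 31 + 31 + 29 + 31 + 30 + 31 + 30 + 31 + 31 + 30 + 31 + 1 = 1360.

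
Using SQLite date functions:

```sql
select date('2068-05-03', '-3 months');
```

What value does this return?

Adding -3 months to 2068-05-03 gives 2068-02-03.

2068-02-03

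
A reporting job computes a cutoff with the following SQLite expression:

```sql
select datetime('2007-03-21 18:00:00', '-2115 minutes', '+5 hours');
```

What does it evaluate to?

2115 minutes = 35h 15m; -2115 minutes from 2007-03-21 18:00:00 is 2007-03-20 06:45:00 (crosses midnight).
+5 hours from 2007-03-20 06:45:00 is 2007-03-20 11:45:00.

2007-03-20 11:45:00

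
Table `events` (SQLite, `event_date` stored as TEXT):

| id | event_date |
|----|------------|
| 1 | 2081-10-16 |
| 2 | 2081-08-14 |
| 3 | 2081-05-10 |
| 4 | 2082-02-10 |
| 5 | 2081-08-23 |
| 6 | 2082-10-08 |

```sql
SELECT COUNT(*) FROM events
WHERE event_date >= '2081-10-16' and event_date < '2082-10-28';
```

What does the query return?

Rows in [2081-10-16, 2082-10-28): 2081-10-16, 2082-02-10, 2082-10-08 → 3 rows.

3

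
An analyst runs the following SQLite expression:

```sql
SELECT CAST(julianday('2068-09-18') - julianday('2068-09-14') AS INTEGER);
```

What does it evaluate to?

4

Both dates are in September 2068: 18 − 14 = 4.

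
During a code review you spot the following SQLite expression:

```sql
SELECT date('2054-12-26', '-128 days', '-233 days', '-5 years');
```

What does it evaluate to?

Applying '-128 days' to 2054-12-26: counting 128 days back gives 2054-08-20.
Applying '-233 days' to 2054-08-20: counting 233 days back gives 2053-12-30.
Adding -5 years to 2053-12-30 gives 2048-12-30.

2048-12-30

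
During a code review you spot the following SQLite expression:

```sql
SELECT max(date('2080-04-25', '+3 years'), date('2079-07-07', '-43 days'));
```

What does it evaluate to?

date('2080-04-25', '+3 years') → 2083-04-25.
date('2079-07-07', '-43 days') → 2079-05-25.
Later of the two is 2083-04-25.

2083-04-25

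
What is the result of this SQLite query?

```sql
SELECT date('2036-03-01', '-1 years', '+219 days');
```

Adding -1 year to 2036-03-01 gives 2035-03-01.
Applying '+219 days' to 2035-03-01: counting 219 days forward gives 2035-10-06.

2035-10-06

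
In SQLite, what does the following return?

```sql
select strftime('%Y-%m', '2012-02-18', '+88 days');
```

First apply '+88 days': 2012-02-18 → 2012-05-16.
`%Y-%m` extracts the year-month: 2012-05.

2012-05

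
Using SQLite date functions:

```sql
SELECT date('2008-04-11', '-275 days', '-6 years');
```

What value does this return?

Applying '-275 days' to 2008-04-11: counting 275 days back gives 2007-07-11.
Adding -6 years to 2007-07-11 gives 2001-07-11.

2001-07-11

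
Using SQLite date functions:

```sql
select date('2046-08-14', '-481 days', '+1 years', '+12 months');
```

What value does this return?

Applying '-481 days' to 2046-08-14: counting 481 days back gives 2045-04-20.
Adding +1 year to 2045-04-20 gives 2046-04-20.
Adding +12 months to 2046-04-20 gives 2047-04-20.

2047-04-20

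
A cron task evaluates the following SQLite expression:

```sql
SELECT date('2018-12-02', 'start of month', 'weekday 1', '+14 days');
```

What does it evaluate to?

`start of month` rewinds 2018-12-02 to 2018-12-01.
`weekday 1` advances to the next Monday; 2018-12-01 is a Saturday, so it moves forward to 2018-12-03.
Advancing 14 more days within December lands on 2018-12-17.

2018-12-17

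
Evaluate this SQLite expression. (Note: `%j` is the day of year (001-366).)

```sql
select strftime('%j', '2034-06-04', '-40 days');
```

First apply '-40 days': 2034-06-04 → 2034-04-25.
Day-of-year for 2034-04-25: days since 2034-01-01 inclusive = 115, zero-padded to 115.

115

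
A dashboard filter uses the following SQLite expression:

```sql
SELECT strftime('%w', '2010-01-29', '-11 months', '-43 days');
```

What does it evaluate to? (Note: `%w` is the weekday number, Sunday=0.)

First apply '-11 months', '-43 days': 2010-01-29 → 2009-01-17.
2009-01-17 is a Saturday; with Sunday=0 that is 6.

6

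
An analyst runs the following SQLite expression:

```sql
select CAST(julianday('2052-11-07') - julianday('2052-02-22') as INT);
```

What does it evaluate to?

7 days remain in February 2052 after the 22nd (29 − 22).
Full months from March 2052 through October 2052 contribute their day counts.
Then 7 days into November 2052.
Total: 7 + 31 + 30 + 31 + 30 + 31 + 31 + 30 + 31 + 7 = 259.

259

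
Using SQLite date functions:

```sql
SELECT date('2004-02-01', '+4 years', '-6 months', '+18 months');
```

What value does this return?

Adding +4 years to 2004-02-01 gives 2008-02-01.
Adding -6 months to 2008-02-01 gives 2007-08-01.
Adding +18 months to 2007-08-01 gives 2009-02-01.

2009-02-01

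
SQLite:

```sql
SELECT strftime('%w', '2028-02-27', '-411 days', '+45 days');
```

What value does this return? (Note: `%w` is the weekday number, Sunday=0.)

5

First apply '-411 days', '+45 days': 2028-02-27 → 2027-02-26.
2027-02-26 is a Friday; with Sunday=0 that is 5.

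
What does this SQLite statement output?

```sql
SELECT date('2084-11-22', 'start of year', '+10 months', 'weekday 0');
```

2084-11-05

`start of year` rewinds 2084-11-22 to 2084-01-01.
Adding +10 months to 2084-01-01 gives 2084-11-01.
`weekday 0` advances to the next Sunday; 2084-11-01 is a Wednesday, so it moves forward to 2084-11-05.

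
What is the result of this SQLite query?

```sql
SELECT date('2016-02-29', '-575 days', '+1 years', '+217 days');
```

Applying '-575 days' to 2016-02-29: counting 575 days back gives 2014-08-03.
Adding +1 year to 2014-08-03 gives 2015-08-03.
Applying '+217 days' to 2015-08-03: counting 217 days forward gives 2016-03-07.

2016-03-07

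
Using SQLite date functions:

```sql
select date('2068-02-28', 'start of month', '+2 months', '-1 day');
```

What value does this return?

2068-03-31

`start of month` rewinds 2068-02-28 to 2068-02-01.
Adding +2 months to 2068-02-01 gives 2068-04-01.
Going back 1 day from 2068-04-01 reaches 2068-03-31 (last day of March, 31 days).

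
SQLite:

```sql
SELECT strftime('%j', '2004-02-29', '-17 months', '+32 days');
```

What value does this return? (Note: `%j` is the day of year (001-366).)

First apply '-17 months', '+32 days': 2004-02-29 → 2002-10-31.
Day-of-year for 2002-10-31: days since 2002-01-01 inclusive = 304, zero-padded to 304.

304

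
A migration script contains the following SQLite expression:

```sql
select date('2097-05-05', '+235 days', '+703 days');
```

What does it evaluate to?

2099-11-29

Applying '+235 days' to 2097-05-05: counting 235 days forward gives 2097-12-26.
Applying '+703 days' to 2097-12-26: counting 703 days forward gives 2099-11-29.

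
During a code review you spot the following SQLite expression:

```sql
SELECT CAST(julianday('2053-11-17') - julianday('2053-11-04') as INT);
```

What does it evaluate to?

13

Both dates are in November 2053: 17 − 4 = 13.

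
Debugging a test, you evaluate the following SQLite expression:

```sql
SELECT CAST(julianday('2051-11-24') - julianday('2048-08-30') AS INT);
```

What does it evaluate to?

1 day remains in August 2048 after the 30th (31 − 30).
Full months from September 2048 through October 2051 contribute their day counts.
Then 24 days into November 2051.
Total: 1 + 30 + 31 + 30 + 31 + 31 + 28 + 31 + 30 + 31 + 30 + 31 + 31 + 30 + 31 + 30 + 31 + 31 + 28 + 31 + 30 + 31 + 30 + 31 + 31 + 30 + 31 + 30 + 31 + 31 + 28 + 31 + 30 + 31 + 30 + 31 + 31 + 30 + 31 + 24 = 1181.

1181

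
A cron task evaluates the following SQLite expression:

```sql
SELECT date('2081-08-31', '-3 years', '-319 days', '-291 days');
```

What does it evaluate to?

2076-12-29

Adding -3 years to 2081-08-31 gives 2078-08-31.
Applying '-319 days' to 2078-08-31: counting 319 days back gives 2077-10-16.
Applying '-291 days' to 2077-10-16: counting 291 days back gives 2076-12-29.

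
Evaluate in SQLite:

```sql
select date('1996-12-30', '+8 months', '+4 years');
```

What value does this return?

Adding +8 months to 1996-12-30 gives 1997-08-30.
Adding +4 years to 1997-08-30 gives 2001-08-30.

2001-08-30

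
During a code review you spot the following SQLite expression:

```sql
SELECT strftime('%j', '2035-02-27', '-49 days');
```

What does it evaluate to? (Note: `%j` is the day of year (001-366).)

009

First apply '-49 days': 2035-02-27 → 2035-01-09.
Day-of-year for 2035-01-09: days since 2035-01-01 inclusive = 9, zero-padded to 009.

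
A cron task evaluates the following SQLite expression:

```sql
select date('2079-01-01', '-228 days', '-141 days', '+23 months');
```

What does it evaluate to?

2079-11-28

Applying '-228 days' to 2079-01-01: counting 228 days back gives 2078-05-18.
Applying '-141 days' to 2078-05-18: counting 141 days back gives 2077-12-28.
Adding +23 months to 2077-12-28 gives 2079-11-28.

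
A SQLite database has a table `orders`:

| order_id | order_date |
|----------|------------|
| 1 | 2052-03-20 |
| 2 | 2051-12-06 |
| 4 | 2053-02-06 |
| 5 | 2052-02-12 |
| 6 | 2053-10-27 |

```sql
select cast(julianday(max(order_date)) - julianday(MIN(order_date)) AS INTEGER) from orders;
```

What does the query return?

MIN = 2051-12-06, MAX = 2053-10-27.
25 days remain in December 2051 after the 6th (31 − 6).
Full months from January 2052 through September 2053 contribute their day counts.
Then 27 days into October 2053.
Total: 25 + 31 + 29 + 31 + 30 + 31 + 30 + 31 + 31 + 30 + 31 + 30 + 31 + 31 + 28 + 31 + 30 + 31 + 30 + 31 + 31 + 30 + 27 = 691.

691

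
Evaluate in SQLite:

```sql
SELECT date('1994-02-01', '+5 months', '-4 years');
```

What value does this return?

1990-07-01

Adding +5 months to 1994-02-01 gives 1994-07-01.
Adding -4 years to 1994-07-01 gives 1990-07-01.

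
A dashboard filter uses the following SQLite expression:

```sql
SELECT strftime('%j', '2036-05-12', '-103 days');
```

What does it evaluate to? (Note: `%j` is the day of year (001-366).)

030

First apply '-103 days': 2036-05-12 → 2036-01-30.
Day-of-year for 2036-01-30: days since 2036-01-01 inclusive = 30, zero-padded to 030.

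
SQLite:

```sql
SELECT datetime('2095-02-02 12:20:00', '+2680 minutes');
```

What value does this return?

2095-02-04 09:00:00

2680 minutes = 44h 40m; +2680 minutes from 2095-02-02 12:20:00 is 2095-02-04 09:00:00 (crosses midnight).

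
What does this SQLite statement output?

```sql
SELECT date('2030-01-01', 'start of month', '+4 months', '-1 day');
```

`start of month` rewinds 2030-01-01 to 2030-01-01.
Adding +4 months to 2030-01-01 gives 2030-05-01.
Going back 1 day from 2030-05-01 reaches 2030-04-30 (last day of April, 30 days).

2030-04-30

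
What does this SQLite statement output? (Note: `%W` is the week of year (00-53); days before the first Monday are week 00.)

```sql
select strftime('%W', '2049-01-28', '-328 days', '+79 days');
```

First apply '-328 days', '+79 days': 2049-01-28 → 2048-05-24.
2048-05-24 is a Sunday. SQLite's %W counts Mondays since the year started; the result is 20.

20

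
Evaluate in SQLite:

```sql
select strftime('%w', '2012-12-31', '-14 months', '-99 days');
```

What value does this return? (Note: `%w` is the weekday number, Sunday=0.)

First apply '-14 months', '-99 days': 2012-12-31 → 2011-07-24.
2011-07-24 is a Sunday; with Sunday=0 that is 0.

0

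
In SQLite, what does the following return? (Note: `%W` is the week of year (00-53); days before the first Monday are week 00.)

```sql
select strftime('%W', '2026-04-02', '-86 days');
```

01

First apply '-86 days': 2026-04-02 → 2026-01-06.
2026-01-06 is a Tuesday. SQLite's %W counts Mondays since the year started; the result is 01.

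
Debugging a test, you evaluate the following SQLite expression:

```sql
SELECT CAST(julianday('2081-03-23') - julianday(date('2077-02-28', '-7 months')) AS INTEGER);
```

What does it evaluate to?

Adding -7 months to 2077-02-28 gives 2076-07-28.
3 days remain in July 2076 after the 28th (31 − 28).
Full months from August 2076 through February 2081 contribute their day counts.
Then 23 days into March 2081.
Total: 3 + 31 + 30 + 31 + 30 + 31 + 31 + 28 + 31 + 30 + 31 + 30 + 31 + 31 + 30 + 31 + 30 + 31 + 31 + 28 + 31 + 30 + 31 + 30 + 31 + 31 + 30 + 31 + 30 + 31 + 31 + 28 + 31 + 30 + 31 + 30 + 31 + 31 + 30 + 31 + 30 + 31 + 31 + 29 + 31 + 30 + 31 + 30 + 31 + 31 + 30 + 31 + 30 + 31 + 31 + 28 + 23 = 1699.

1699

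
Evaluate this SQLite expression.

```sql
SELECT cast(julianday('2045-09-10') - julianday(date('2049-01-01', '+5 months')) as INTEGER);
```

-1360

Adding +5 months to 2049-01-01 gives 2049-06-01.
20 days remain in September 2045 after the 10th (30 − 10).
Full months from October 2045 through May 2049 contribute their day counts.
Then 1 day into June 2049.
Total: 20 + 31 + 30 + 31 + 31 + 28 + 31 + 30 + 31 + 30 + 31 + 31 + 30 + 31 + 30 + 31 + 31 + 28 + 31 + 30 + 31 + 30 + 31 + 31 + 30 + 31 + 30 + 31 + 31 + 29 + 31 + 30 + 31 + 30 + 31 + 31 + 30 + 31 + 30 + 31 + 31 + 28 + 31 + 30 + 31 + 1 = 1360.
The subtraction is earlier − later, so the result is −1360 → -1360.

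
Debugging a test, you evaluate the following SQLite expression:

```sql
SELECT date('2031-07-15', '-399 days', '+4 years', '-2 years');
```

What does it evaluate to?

2032-06-11

Applying '-399 days' to 2031-07-15: counting 399 days back gives 2030-06-11.
Adding +4 years to 2030-06-11 gives 2034-06-11.
Adding -2 years to 2034-06-11 gives 2032-06-11.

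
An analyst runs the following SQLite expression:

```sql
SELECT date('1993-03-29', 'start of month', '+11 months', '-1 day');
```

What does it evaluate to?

`start of month` rewinds 1993-03-29 to 1993-03-01.
Adding +11 months to 1993-03-01 gives 1994-02-01.
Going back 1 day from 1994-02-01 reaches 1994-01-31 (last day of January, 31 days).

1994-01-31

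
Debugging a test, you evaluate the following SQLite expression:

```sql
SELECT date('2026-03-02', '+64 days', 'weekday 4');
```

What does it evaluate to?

Applying '+64 days' to 2026-03-02: counting 64 days forward gives 2026-05-05.
`weekday 4` advances to the next Thursday; 2026-05-05 is a Tuesday, so it moves forward to 2026-05-07.

2026-05-07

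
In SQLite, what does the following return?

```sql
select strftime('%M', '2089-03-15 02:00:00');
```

`%M` extracts the 2-digit minute: 00.

00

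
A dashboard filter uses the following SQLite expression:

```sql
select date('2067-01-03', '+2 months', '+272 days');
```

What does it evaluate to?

2067-11-30

Adding +2 months to 2067-01-03 gives 2067-03-03.
Applying '+272 days' to 2067-03-03: counting 272 days forward gives 2067-11-30.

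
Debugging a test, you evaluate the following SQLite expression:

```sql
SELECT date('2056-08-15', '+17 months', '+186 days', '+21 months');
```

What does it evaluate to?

2060-04-20

Adding +17 months to 2056-08-15 gives 2058-01-15.
Applying '+186 days' to 2058-01-15: counting 186 days forward gives 2058-07-20.
Adding +21 months to 2058-07-20 gives 2060-04-20.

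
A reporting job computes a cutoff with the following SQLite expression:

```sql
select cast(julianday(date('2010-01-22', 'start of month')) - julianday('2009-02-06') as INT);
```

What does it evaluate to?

329

`start of month` rewinds 2010-01-22 to 2010-01-01.
22 days remain in February 2009 after the 6th (28 − 6).
Full months from March 2009 through December 2009 contribute their day counts.
Then 1 day into January 2010.
Total: 22 + 31 + 30 + 31 + 30 + 31 + 31 + 30 + 31 + 30 + 31 + 1 = 329.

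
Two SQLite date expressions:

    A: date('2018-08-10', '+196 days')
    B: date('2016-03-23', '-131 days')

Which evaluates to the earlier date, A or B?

A = 2019-02-22.
B = 2015-11-13.
B is earlier.

B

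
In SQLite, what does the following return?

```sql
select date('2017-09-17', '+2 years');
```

Adding +2 years to 2017-09-17 gives 2019-09-17.

2019-09-17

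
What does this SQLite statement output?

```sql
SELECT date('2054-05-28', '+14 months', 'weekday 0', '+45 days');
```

Adding +14 months to 2054-05-28 gives 2055-07-28.
`weekday 0` advances to the next Sunday; 2055-07-28 is a Wednesday, so it moves forward to 2055-08-01.
Applying '+45 days' to 2055-08-01: counting 45 days forward gives 2055-09-15.

2055-09-15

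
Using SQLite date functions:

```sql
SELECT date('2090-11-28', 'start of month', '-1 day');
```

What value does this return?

`start of month` rewinds 2090-11-28 to 2090-11-01.
Going back 1 day from 2090-11-01 reaches 2090-10-31 (last day of October, 31 days).

2090-10-31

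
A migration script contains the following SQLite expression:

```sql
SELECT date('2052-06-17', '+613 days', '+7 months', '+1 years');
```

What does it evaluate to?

Applying '+613 days' to 2052-06-17: counting 613 days forward gives 2054-02-20.
Adding +7 months to 2054-02-20 gives 2054-09-20.
Adding +1 year to 2054-09-20 gives 2055-09-20.

2055-09-20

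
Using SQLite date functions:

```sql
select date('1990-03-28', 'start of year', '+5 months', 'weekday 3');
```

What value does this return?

1990-06-06

`start of year` rewinds 1990-03-28 to 1990-01-01.
Adding +5 months to 1990-01-01 gives 1990-06-01.
`weekday 3` advances to the next Wednesday; 1990-06-01 is a Friday, so it moves forward to 1990-06-06.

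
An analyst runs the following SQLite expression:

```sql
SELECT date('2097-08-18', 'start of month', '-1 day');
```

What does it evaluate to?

`start of month` rewinds 2097-08-18 to 2097-08-01.
Going back 1 day from 2097-08-01 reaches 2097-07-31 (last day of July, 31 days).

2097-07-31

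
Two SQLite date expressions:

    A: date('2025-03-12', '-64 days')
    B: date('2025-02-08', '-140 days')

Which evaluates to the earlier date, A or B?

B

A = 2025-01-07.
B = 2024-09-21.
B is earlier.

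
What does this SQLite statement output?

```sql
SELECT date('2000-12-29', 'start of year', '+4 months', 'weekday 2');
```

`start of year` rewinds 2000-12-29 to 2000-01-01.
Adding +4 months to 2000-01-01 gives 2000-05-01.
`weekday 2` advances to the next Tuesday; 2000-05-01 is a Monday, so it moves forward to 2000-05-02.

2000-05-02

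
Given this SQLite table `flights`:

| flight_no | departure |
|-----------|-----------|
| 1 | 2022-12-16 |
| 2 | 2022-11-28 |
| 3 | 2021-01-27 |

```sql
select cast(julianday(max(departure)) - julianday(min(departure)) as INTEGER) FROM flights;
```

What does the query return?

688

MIN = 2021-01-27, MAX = 2022-12-16.
4 days remain in January 2021 after the 27th (31 − 27).
Full months from February 2021 through November 2022 contribute their day counts.
Then 16 days into December 2022.
Total: 4 + 28 + 31 + 30 + 31 + 30 + 31 + 31 + 30 + 31 + 30 + 31 + 31 + 28 + 31 + 30 + 31 + 30 + 31 + 31 + 30 + 31 + 30 + 16 = 688.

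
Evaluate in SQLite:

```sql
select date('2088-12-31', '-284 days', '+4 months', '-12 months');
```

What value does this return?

Applying '-284 days' to 2088-12-31: counting 284 days back gives 2088-03-22.
Adding +4 months to 2088-03-22 gives 2088-07-22.
Adding -12 months to 2088-07-22 gives 2087-07-22.

2087-07-22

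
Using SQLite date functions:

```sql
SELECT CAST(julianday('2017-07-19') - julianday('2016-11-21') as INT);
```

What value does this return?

240

9 days remain in November 2016 after the 21st (30 − 21).
Full months from December 2016 through June 2017 contribute their day counts.
Then 19 days into July 2017.
Total: 9 + 31 + 31 + 28 + 31 + 30 + 31 + 30 + 19 = 240.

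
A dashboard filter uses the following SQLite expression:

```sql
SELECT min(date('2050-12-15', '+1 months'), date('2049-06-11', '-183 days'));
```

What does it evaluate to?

2048-12-10

date('2050-12-15', '+1 months') → 2051-01-15.
date('2049-06-11', '-183 days') → 2048-12-10.
Earlier of the two is 2048-12-10.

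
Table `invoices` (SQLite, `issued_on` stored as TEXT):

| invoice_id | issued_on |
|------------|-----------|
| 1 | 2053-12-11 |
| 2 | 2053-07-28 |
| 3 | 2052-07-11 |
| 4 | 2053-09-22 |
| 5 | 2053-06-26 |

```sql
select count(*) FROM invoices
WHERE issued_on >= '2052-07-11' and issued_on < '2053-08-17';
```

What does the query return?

Rows in [2052-07-11, 2053-08-17): 2053-07-28, 2052-07-11, 2053-06-26 → 3 rows.

3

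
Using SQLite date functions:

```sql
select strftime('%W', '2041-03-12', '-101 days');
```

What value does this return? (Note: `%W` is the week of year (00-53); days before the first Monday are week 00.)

48

First apply '-101 days': 2041-03-12 → 2040-12-01.
2040-12-01 is a Saturday. SQLite's %W counts Mondays since the year started; the result is 48.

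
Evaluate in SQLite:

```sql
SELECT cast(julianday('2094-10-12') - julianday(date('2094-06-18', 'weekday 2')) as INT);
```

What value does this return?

112

`weekday 2` advances to the next Tuesday; 2094-06-18 is a Friday, so it moves forward to 2094-06-22.
8 days remain in June 2094 after the 22nd (30 − 22).
July 2094: 31 days.
August 2094: 31 days.
September 2094: 30 days.
Then 12 days into October 2094.
Total: 8 + 31 + 31 + 30 + 12 = 112.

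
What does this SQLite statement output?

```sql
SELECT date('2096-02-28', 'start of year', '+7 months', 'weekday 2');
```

2096-08-07

`start of year` rewinds 2096-02-28 to 2096-01-01.
Adding +7 months to 2096-01-01 gives 2096-08-01.
`weekday 2` advances to the next Tuesday; 2096-08-01 is a Wednesday, so it moves forward to 2096-08-07.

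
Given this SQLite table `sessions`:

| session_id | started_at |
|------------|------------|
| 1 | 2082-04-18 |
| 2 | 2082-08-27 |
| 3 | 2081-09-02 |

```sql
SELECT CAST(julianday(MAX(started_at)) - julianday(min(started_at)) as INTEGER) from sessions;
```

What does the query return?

359

MIN = 2081-09-02, MAX = 2082-08-27.
28 days remain in September 2081 after the 2nd (30 − 2).
Full months from October 2081 through July 2082 contribute their day counts.
Then 27 days into August 2082.
Total: 28 + 31 + 30 + 31 + 31 + 28 + 31 + 30 + 31 + 30 + 31 + 27 = 359.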